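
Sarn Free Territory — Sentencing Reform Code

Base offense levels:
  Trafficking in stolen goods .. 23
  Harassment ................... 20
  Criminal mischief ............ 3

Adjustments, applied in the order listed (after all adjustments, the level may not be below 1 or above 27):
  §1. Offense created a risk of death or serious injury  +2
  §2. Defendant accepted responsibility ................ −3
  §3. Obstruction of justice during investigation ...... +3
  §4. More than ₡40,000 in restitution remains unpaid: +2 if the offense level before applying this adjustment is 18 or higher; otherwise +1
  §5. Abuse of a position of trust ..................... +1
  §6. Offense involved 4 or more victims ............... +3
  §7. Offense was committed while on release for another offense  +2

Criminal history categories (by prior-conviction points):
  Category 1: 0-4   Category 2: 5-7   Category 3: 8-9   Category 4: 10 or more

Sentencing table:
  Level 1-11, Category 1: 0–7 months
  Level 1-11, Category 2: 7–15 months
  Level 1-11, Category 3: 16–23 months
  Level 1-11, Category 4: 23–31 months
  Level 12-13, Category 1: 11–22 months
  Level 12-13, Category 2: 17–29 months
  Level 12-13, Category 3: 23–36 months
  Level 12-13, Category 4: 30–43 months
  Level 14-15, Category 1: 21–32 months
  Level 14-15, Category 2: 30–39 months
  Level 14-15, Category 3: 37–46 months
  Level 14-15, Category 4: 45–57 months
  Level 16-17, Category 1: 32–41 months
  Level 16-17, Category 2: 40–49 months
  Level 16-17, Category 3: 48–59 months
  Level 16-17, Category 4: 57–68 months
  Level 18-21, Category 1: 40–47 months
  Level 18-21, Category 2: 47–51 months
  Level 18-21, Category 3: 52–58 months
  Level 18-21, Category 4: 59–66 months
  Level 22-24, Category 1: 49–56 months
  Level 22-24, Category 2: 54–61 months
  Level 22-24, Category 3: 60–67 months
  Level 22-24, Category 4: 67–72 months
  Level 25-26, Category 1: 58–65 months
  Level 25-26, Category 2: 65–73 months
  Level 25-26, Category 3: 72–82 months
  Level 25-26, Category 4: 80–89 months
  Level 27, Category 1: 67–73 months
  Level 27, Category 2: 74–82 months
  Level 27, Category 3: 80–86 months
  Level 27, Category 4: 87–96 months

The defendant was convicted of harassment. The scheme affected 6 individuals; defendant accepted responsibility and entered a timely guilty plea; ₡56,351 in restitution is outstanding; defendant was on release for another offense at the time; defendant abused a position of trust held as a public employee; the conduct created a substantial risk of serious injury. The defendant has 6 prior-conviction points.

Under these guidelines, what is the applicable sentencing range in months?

74-82 months

Base offense level for harassment: 20.
§1 applies: 20 + 2 = 22.
§2 applies: 22 − 3 = 19.
§4 applies (level before this adjustment is 19 ≥ 18, so +2): 19 + 2 = 21.
§5 applies: 21 + 1 = 22.
§6 applies: 22 + 3 = 25.
§7 applies: 25 + 2 = 27.
Final offense level: 27.
Criminal history: 6 prior points → Category 2 (5-7).
Level 27 falls in the 27 band.
Grid: Level 27 × Category 2 = 74-82 months.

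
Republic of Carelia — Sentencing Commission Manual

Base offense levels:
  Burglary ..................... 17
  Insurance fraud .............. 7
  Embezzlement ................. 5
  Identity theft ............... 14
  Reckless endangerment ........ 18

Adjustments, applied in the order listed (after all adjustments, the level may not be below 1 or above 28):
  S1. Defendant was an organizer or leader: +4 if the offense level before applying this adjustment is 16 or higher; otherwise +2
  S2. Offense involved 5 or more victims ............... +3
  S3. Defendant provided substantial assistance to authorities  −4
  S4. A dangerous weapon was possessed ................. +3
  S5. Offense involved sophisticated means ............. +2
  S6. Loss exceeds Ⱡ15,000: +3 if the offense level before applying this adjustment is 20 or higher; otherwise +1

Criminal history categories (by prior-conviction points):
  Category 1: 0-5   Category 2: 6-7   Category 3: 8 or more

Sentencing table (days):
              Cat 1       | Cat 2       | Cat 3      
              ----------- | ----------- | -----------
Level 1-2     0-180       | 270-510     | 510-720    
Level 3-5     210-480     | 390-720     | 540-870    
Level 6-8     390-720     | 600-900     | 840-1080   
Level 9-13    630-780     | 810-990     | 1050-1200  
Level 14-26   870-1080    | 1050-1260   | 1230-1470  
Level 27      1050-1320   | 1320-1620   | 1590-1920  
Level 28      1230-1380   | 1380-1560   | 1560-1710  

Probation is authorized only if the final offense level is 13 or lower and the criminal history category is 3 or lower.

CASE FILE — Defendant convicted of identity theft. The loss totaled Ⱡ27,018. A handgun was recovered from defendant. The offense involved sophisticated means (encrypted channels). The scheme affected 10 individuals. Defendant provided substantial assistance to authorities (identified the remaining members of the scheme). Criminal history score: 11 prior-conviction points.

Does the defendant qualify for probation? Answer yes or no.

No

Base offense level for identity theft: 14.
S1 does not apply.
S2 applies: 14 + 3 = 17.
S3 applies: 17 − 4 = 13.
S4 applies: 13 + 3 = 16.
S5 applies: 16 + 2 = 18.
S6 applies (level before this adjustment is 18 < 20, so +1): 18 + 1 = 19.
Final offense level: 19.
Criminal history: 11 prior points → Category 3 (8+).
Level 19 falls in the 14-26 band.
Grid: Level 14-26 × Category 3 = 1230-1470 days.
Probation check: level 19 > 13 and category 3 ≤ 3 → not eligible.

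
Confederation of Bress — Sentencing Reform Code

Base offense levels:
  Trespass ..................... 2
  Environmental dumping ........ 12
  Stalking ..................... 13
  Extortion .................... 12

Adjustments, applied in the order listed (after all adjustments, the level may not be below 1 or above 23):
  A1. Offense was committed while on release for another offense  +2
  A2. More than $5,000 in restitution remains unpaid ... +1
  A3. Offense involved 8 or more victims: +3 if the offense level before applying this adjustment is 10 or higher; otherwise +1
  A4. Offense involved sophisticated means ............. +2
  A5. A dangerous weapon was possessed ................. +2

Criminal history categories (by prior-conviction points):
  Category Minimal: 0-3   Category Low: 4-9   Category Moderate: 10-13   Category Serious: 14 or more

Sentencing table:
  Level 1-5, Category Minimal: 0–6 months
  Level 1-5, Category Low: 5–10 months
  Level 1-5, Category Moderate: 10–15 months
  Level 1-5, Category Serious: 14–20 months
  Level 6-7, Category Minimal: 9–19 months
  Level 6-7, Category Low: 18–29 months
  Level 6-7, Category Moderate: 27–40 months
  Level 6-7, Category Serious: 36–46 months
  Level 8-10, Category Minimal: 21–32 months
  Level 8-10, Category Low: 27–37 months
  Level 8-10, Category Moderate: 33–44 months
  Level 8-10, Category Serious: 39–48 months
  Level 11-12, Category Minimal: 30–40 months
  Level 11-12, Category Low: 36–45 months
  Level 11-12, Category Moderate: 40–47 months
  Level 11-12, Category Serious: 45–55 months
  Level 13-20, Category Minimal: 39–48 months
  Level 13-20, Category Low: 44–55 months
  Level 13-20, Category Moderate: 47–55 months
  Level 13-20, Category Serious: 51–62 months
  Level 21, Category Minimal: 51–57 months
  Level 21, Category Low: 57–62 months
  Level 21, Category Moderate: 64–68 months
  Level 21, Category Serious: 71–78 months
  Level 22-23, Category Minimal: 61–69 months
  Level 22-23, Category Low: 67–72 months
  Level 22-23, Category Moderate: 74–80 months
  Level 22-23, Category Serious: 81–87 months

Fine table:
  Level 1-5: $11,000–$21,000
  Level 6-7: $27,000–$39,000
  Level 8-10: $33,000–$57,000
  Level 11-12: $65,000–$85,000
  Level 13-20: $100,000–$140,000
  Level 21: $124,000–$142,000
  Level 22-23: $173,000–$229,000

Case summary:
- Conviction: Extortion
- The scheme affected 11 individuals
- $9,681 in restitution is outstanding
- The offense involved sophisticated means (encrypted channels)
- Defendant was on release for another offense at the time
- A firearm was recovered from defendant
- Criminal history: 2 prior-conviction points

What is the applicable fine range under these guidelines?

Base offense level for extortion: 12.
A1 applies: 12 + 2 = 14.
A2 applies: 14 + 1 = 15.
A3 applies (level before this adjustment is 15 ≥ 10, so +3): 15 + 3 = 18.
A4 applies: 18 + 2 = 20.
A5 applies: 20 + 2 = 22.
Final offense level: 22.
Level 22 falls in the 22-23 band.
Fine table: Level 22-23 → $173,000–$229,000.

$173,000–$229,000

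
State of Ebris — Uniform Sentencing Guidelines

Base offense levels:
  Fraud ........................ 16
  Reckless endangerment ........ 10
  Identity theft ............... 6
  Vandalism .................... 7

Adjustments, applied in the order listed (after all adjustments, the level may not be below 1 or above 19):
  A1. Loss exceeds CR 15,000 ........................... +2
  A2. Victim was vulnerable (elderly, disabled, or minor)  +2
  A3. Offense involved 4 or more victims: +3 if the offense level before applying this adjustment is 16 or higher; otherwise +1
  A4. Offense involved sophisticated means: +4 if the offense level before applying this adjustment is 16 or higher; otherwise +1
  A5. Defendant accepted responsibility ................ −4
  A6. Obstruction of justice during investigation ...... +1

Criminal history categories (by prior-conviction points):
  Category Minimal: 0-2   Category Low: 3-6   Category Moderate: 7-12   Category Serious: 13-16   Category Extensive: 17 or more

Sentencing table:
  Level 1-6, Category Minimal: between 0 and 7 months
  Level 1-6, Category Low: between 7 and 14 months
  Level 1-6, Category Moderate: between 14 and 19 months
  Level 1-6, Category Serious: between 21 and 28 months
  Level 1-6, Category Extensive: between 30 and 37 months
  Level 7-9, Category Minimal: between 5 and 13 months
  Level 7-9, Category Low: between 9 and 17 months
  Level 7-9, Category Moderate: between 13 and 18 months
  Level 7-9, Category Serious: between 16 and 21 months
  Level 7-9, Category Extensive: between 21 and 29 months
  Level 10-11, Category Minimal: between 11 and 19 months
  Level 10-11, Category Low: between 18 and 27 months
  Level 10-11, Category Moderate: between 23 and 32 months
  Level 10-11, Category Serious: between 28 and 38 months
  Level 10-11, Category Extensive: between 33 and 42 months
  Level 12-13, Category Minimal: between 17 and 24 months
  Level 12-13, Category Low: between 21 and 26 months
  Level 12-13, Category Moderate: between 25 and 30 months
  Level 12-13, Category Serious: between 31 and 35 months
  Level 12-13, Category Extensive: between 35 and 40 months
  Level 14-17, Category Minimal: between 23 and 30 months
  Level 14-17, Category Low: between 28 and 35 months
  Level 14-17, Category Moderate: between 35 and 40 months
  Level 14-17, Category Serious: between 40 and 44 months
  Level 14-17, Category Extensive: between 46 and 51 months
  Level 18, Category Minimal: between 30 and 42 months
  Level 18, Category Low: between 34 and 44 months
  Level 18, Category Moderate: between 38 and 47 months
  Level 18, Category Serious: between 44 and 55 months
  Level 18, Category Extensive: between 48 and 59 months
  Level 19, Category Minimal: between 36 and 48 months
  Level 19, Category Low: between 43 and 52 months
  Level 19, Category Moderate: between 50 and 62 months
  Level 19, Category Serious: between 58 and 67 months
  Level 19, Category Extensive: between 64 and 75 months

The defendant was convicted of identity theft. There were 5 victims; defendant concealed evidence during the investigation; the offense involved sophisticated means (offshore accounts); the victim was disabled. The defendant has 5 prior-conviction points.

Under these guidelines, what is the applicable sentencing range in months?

18-27 months

Base offense level for identity theft: 6.
A2 applies: 6 + 2 = 8.
A3 applies (level before this adjustment is 8 < 16, so +1): 8 + 1 = 9.
A4 applies (level before this adjustment is 9 < 16, so +1): 9 + 1 = 10.
A6 applies: 10 + 1 = 11.
Final offense level: 11.
Criminal history: 5 prior points → Category Low (3-6).
Level 11 falls in the 10-11 band.
Grid: Level 10-11 × Category Low = 18-27 months.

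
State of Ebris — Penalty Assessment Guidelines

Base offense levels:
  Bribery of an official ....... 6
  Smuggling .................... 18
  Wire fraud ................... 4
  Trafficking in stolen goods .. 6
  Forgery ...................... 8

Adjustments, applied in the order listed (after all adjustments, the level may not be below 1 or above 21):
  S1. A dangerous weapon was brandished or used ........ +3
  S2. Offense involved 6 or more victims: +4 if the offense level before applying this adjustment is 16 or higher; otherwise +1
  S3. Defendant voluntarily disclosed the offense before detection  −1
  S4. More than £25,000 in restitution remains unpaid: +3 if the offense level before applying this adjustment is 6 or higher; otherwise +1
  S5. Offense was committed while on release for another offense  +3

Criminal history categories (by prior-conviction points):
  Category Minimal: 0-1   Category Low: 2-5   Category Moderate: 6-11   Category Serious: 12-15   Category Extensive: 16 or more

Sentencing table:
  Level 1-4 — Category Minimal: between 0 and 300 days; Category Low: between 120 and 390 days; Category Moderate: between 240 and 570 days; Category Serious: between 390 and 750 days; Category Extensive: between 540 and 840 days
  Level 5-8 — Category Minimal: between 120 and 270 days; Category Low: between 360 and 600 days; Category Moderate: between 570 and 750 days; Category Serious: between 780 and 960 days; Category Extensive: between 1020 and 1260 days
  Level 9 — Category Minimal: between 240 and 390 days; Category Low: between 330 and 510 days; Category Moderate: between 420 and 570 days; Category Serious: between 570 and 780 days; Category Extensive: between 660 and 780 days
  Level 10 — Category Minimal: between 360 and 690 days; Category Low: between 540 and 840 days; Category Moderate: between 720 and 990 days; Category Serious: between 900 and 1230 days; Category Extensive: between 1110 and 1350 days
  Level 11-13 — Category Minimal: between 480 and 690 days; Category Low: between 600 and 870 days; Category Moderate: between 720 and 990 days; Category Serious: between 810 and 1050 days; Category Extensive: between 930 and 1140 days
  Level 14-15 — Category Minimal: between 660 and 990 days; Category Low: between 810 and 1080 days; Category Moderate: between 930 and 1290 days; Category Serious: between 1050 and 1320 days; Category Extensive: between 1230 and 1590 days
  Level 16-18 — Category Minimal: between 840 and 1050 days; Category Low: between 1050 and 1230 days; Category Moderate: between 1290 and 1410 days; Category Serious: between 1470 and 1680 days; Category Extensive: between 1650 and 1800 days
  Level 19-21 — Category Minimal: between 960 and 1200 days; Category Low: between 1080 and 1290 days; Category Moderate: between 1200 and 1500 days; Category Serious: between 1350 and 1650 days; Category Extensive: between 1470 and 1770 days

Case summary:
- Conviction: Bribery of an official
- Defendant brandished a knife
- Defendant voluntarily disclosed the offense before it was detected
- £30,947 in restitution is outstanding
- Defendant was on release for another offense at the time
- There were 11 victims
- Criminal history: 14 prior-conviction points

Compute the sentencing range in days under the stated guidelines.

1050-1320 days

Base offense level for bribery of an official: 6.
S1 applies: 6 + 3 = 9.
S2 applies (level before this adjustment is 9 < 16, so +1): 9 + 1 = 10.
S3 applies: 10 − 1 = 9.
S4 applies (level before this adjustment is 9 ≥ 6, so +3): 9 + 3 = 12.
S5 applies: 12 + 3 = 15.
Final offense level: 15.
Criminal history: 14 prior points → Category Serious (12-15).
Level 15 falls in the 14-15 band.
Grid: Level 14-15 × Category Serious = 1050-1320 days.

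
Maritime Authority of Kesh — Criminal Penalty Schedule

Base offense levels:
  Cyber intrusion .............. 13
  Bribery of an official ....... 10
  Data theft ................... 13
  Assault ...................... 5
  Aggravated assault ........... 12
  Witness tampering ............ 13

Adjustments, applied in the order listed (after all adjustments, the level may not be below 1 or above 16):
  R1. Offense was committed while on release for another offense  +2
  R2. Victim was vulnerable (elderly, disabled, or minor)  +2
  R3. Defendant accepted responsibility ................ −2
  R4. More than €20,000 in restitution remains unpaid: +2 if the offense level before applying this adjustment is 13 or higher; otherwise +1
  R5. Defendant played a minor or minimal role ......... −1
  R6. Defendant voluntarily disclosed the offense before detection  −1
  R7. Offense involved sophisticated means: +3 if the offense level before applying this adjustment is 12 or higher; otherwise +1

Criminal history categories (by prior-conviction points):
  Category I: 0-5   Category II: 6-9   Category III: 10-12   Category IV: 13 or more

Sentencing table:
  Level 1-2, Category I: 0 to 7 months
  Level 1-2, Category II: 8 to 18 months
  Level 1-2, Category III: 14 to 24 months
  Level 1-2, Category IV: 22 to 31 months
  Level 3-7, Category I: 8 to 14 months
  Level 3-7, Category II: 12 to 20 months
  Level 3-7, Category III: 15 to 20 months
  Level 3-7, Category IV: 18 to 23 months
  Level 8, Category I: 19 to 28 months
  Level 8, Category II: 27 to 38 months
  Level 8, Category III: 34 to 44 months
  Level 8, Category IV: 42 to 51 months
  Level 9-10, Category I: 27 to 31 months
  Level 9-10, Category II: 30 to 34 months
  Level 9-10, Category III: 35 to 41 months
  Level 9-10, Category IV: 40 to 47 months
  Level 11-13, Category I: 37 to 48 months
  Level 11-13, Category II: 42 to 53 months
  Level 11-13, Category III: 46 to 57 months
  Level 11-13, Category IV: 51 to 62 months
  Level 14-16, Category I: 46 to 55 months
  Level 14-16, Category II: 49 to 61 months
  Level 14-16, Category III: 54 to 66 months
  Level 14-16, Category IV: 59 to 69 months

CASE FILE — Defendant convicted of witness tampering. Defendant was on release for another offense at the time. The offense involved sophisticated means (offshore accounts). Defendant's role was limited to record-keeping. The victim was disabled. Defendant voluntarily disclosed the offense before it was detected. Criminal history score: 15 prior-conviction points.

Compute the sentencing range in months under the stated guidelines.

59-69 months

Base offense level for witness tampering: 13.
R1 applies: 13 + 2 = 15.
R2 applies: 15 + 2 = 17.
R3 does not apply.
R5 applies: 17 − 1 = 16.
R6 applies: 16 − 1 = 15.
R7 applies (level before this adjustment is 15 ≥ 12, so +3): 15 + 3 = 18.
Level 18 exceeds the maximum of 16; capped at 16.
Final offense level: 16.
Criminal history: 15 prior points → Category IV (13+).
Level 16 falls in the 14-16 band.
Grid: Level 14-16 × Category IV = 59-69 months.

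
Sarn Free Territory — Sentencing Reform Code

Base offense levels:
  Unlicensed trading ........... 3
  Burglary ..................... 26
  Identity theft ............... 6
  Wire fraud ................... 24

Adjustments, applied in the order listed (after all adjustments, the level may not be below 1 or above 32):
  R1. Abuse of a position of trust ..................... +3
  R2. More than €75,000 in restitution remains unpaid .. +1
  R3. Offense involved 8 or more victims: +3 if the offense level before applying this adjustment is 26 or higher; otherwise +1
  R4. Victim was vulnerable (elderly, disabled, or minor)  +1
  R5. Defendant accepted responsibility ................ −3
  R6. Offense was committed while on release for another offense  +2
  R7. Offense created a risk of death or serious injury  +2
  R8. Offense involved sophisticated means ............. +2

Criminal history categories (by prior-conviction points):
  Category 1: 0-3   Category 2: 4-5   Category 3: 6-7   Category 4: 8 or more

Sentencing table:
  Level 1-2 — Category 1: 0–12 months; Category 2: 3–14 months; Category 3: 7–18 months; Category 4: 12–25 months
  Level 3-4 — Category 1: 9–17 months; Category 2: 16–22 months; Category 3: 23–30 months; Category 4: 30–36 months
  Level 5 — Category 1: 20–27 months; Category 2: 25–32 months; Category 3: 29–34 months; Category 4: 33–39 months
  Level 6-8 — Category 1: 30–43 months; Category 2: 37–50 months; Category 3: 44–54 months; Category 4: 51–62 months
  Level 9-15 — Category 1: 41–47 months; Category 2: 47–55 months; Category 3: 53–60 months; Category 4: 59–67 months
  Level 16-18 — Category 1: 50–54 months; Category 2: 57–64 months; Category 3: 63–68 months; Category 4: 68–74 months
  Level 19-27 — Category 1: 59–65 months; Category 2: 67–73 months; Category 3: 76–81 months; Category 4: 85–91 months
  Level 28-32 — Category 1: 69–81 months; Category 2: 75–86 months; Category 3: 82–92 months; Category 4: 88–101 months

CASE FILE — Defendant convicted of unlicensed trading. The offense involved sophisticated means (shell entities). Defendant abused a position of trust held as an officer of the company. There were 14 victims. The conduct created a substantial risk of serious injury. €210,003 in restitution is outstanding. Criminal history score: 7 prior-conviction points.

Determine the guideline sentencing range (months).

Base offense level for unlicensed trading: 3.
R1 applies: 3 + 3 = 6.
R2 applies: 6 + 1 = 7.
R3 applies (level before this adjustment is 7 < 26, so +1): 7 + 1 = 8.
R5 does not apply.
R7 applies: 8 + 2 = 10.
R8 applies: 10 + 2 = 12.
Final offense level: 12.
Criminal history: 7 prior points → Category 3 (6-7).
Level 12 falls in the 9-15 band.
Grid: Level 9-15 × Category 3 = 53-60 months.

53-60 months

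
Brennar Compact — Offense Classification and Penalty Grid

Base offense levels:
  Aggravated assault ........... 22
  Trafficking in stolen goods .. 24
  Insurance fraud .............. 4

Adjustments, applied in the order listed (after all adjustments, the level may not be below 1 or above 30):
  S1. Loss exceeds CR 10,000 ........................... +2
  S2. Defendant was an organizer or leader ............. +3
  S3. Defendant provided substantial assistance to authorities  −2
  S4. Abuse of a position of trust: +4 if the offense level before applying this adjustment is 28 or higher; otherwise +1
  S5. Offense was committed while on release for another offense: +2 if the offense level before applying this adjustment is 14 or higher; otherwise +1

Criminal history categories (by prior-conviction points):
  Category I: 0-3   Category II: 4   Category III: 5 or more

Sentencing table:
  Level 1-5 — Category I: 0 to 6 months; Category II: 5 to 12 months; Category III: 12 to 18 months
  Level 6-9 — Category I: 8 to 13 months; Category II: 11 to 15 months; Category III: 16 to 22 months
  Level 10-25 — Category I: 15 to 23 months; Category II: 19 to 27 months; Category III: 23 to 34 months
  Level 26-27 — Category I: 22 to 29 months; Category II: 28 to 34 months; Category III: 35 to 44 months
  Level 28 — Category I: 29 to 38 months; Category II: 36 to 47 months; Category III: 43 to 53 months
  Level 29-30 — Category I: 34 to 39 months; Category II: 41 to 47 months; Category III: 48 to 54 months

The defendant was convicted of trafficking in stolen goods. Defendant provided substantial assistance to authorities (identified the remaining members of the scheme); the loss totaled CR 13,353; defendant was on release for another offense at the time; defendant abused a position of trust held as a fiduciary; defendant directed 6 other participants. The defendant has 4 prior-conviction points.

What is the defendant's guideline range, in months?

41-47 months

Base offense level for trafficking in stolen goods: 24.
S1 applies: 24 + 2 = 26.
S2 applies: 26 + 3 = 29.
S3 applies: 29 − 2 = 27.
S4 applies (level before this adjustment is 27 < 28, so +1): 27 + 1 = 28.
S5 applies (level before this adjustment is 28 ≥ 14, so +2): 28 + 2 = 30.
Final offense level: 30.
Criminal history: 4 prior points → Category II (4).
Level 30 falls in the 29-30 band.
Grid: Level 29-30 × Category II = 41-47 months.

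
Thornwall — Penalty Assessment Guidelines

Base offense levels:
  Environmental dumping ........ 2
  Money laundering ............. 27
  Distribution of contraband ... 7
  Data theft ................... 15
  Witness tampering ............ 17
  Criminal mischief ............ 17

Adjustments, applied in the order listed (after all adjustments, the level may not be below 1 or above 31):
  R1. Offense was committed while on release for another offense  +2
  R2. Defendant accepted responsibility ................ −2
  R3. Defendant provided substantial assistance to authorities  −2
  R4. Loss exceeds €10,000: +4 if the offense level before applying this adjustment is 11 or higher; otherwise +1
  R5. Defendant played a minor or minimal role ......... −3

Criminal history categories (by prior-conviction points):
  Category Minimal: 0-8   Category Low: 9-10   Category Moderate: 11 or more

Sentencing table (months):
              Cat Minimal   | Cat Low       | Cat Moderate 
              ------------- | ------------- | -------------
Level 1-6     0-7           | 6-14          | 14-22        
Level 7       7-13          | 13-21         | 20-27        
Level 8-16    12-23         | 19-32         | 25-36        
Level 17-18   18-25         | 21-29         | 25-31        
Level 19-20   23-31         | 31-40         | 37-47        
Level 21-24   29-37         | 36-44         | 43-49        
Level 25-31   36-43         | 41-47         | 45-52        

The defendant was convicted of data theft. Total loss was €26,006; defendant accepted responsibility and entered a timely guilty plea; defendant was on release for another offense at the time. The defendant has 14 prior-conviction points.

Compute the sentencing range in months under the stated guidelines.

37-47 months

Base offense level for data theft: 15.
R1 applies: 15 + 2 = 17.
R2 applies: 17 − 2 = 15.
R4 applies (level before this adjustment is 15 ≥ 11, so +4): 15 + 4 = 19.
R5 does not apply.
Final offense level: 19.
Criminal history: 14 prior points → Category Moderate (11+).
Level 19 falls in the 19-20 band.
Grid: Level 19-20 × Category Moderate = 37-47 months.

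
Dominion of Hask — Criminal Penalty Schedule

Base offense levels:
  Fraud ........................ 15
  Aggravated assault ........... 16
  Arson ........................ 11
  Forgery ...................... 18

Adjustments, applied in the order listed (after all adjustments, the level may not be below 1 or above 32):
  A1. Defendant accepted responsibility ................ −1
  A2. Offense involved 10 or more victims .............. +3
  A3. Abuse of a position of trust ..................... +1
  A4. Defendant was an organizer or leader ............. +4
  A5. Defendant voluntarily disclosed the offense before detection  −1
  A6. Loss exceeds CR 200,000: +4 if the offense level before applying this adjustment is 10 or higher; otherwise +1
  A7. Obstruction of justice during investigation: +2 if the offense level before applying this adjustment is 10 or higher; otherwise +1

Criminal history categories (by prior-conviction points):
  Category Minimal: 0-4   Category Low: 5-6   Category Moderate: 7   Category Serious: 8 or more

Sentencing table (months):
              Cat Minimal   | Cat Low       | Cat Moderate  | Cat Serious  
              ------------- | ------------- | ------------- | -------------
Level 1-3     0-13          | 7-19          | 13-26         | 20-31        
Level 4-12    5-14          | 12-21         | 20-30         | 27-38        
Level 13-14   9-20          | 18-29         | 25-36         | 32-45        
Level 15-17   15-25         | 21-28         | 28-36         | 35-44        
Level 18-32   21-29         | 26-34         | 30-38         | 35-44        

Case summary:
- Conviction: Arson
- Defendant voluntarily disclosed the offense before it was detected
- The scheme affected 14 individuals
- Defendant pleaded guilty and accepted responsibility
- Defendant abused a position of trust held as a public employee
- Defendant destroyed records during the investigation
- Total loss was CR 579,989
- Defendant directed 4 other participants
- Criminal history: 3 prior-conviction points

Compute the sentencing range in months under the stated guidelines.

Base offense level for arson: 11.
A1 applies: 11 − 1 = 10.
A2 applies: 10 + 3 = 13.
A3 applies: 13 + 1 = 14.
A4 applies: 14 + 4 = 18.
A5 applies: 18 − 1 = 17.
A6 applies (level before this adjustment is 17 ≥ 10, so +4): 17 + 4 = 21.
A7 applies (level before this adjustment is 21 ≥ 10, so +2): 21 + 2 = 23.
Final offense level: 23.
Criminal history: 3 prior points → Category Minimal (0-4).
Level 23 falls in the 18-32 band.
Grid: Level 18-32 × Category Minimal = 21-29 months.

21-29 months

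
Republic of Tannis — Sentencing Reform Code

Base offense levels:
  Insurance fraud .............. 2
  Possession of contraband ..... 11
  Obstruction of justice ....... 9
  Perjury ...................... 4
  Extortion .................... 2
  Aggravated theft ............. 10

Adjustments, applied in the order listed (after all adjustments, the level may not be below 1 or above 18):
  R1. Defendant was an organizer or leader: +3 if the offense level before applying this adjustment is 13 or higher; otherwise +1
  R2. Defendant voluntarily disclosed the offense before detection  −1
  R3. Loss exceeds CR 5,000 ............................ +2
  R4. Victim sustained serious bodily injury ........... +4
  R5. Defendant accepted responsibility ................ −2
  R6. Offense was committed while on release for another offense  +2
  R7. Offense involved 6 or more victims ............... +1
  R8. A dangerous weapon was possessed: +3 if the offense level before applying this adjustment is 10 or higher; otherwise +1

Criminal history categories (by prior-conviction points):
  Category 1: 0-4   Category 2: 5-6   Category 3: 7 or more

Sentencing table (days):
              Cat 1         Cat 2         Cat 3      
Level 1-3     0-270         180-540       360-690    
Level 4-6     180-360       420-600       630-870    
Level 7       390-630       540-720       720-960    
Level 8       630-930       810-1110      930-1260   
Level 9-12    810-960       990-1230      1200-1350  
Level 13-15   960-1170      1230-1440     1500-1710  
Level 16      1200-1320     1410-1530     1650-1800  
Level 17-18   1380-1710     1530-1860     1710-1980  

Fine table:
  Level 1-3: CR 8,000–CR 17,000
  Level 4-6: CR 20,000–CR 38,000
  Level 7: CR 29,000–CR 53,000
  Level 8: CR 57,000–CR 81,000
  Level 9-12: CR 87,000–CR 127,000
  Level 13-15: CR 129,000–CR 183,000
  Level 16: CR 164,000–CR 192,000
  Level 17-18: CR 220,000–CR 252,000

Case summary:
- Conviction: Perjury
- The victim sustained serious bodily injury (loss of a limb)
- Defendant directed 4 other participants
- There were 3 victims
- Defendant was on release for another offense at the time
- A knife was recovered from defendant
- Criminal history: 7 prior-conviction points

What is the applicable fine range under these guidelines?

CR 129,000–CR 183,000

Base offense level for perjury: 4.
R1 applies (level before this adjustment is 4 < 13, so +1): 4 + 1 = 5.
R2 does not apply.
R3 does not apply.
R4 applies: 5 + 4 = 9.
R6 applies: 9 + 2 = 11.
R8 applies (level before this adjustment is 11 ≥ 10, so +3): 11 + 3 = 14.
Final offense level: 14.
Level 14 falls in the 13-15 band.
Fine table: Level 13-15 → CR 129,000–CR 183,000.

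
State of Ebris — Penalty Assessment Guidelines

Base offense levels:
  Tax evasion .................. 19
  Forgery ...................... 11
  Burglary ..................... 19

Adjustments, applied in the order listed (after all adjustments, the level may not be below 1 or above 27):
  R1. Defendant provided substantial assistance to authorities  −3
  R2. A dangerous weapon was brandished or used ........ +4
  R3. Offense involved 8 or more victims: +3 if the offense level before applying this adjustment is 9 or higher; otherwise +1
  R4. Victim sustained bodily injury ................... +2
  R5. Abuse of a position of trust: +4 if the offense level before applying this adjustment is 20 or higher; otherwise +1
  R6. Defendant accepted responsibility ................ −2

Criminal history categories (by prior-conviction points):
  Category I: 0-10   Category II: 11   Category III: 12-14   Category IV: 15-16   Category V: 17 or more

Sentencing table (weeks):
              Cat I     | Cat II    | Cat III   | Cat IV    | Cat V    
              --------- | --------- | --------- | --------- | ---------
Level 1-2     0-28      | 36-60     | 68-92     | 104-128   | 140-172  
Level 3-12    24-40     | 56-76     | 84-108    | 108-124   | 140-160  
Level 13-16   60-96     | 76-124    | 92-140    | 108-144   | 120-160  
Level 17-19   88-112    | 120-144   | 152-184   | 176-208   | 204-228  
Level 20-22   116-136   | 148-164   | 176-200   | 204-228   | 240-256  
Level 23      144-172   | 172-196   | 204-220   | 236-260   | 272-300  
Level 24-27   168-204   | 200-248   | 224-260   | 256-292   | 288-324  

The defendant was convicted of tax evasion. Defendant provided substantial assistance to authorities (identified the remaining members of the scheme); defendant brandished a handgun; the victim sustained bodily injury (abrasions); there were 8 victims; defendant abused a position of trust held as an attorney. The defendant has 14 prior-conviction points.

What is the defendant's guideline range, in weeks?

Base offense level for tax evasion: 19.
R1 applies: 19 − 3 = 16.
R2 applies: 16 + 4 = 20.
R3 applies (level before this adjustment is 20 ≥ 9, so +3): 20 + 3 = 23.
R4 applies: 23 + 2 = 25.
R5 applies (level before this adjustment is 25 ≥ 20, so +4): 25 + 4 = 29.
R6 does not apply.
Level 29 exceeds the maximum of 27; capped at 27.
Final offense level: 27.
Criminal history: 14 prior points → Category III (12-14).
Level 27 falls in the 24-27 band.
Grid: Level 24-27 × Category III = 224-260 weeks.

224-260 weeks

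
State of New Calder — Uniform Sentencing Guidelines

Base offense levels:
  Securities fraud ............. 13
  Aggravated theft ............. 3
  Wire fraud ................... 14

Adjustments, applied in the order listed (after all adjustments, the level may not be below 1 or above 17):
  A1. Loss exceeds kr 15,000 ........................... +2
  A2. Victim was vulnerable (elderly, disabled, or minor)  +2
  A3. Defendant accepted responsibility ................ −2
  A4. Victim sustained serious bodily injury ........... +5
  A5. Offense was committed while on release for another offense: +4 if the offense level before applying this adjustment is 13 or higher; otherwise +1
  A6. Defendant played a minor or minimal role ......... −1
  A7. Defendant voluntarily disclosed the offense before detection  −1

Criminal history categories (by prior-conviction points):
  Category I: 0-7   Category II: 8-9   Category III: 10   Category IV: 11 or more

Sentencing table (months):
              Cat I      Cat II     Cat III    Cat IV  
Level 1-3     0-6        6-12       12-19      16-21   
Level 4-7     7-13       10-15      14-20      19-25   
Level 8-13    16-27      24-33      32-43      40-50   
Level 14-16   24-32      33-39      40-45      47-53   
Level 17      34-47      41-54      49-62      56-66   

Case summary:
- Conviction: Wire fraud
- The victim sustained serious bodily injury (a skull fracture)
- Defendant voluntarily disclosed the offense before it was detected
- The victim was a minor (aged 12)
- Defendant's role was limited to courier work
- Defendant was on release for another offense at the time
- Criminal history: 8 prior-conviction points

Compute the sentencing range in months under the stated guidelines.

41-54 months

Base offense level for wire fraud: 14.
A2 applies: 14 + 2 = 16.
A4 applies: 16 + 5 = 21.
A5 applies (level before this adjustment is 21 ≥ 13, so +4): 21 + 4 = 25.
A6 applies: 25 − 1 = 24.
A7 applies: 24 − 1 = 23.
Level 23 exceeds the maximum of 17; capped at 17.
Final offense level: 17.
Criminal history: 8 prior points → Category II (8-9).
Level 17 falls in the 17 band.
Grid: Level 17 × Category II = 41-54 months.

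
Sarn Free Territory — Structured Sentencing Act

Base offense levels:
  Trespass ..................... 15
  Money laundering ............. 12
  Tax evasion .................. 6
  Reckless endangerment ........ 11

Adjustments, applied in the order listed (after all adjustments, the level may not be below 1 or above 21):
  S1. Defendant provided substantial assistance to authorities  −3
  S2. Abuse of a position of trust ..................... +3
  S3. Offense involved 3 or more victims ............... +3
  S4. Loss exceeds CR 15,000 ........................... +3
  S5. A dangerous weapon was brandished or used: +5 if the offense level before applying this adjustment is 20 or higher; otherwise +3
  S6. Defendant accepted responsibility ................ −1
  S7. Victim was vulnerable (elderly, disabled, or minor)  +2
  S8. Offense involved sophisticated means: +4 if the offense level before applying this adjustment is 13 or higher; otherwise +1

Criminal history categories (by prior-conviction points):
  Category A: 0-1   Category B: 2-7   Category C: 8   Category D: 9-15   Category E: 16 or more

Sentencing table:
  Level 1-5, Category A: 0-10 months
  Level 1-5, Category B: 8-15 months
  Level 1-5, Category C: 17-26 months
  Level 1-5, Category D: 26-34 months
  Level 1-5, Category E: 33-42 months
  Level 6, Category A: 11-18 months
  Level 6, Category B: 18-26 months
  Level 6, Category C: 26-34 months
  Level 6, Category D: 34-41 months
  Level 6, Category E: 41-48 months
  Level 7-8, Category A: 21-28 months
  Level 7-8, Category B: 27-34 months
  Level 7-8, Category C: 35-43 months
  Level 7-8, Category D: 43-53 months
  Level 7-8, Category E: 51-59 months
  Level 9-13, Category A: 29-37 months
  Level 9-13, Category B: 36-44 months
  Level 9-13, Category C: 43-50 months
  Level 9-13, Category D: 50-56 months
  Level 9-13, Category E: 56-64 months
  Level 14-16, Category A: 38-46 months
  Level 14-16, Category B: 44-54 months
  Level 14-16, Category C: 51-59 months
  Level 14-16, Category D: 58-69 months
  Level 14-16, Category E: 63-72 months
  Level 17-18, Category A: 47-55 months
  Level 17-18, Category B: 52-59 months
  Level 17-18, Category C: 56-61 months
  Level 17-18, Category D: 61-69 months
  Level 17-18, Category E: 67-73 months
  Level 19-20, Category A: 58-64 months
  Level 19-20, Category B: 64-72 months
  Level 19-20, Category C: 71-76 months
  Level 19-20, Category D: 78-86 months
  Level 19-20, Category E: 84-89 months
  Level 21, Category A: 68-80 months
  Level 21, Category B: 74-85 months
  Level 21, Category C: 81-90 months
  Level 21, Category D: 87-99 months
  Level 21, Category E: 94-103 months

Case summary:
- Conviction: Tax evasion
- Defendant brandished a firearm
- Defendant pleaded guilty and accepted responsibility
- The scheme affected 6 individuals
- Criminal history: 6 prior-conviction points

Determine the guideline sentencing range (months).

36-44 months

Base offense level for tax evasion: 6.
S1 does not apply.
S2 does not apply.
S3 applies: 6 + 3 = 9.
S5 applies (level before this adjustment is 9 < 20, so +3): 9 + 3 = 12.
S6 applies: 12 − 1 = 11.
S7 does not apply.
S8 does not apply.
Final offense level: 11.
Criminal history: 6 prior points → Category B (2-7).
Level 11 falls in the 9-13 band.
Grid: Level 9-13 × Category B = 36-44 months.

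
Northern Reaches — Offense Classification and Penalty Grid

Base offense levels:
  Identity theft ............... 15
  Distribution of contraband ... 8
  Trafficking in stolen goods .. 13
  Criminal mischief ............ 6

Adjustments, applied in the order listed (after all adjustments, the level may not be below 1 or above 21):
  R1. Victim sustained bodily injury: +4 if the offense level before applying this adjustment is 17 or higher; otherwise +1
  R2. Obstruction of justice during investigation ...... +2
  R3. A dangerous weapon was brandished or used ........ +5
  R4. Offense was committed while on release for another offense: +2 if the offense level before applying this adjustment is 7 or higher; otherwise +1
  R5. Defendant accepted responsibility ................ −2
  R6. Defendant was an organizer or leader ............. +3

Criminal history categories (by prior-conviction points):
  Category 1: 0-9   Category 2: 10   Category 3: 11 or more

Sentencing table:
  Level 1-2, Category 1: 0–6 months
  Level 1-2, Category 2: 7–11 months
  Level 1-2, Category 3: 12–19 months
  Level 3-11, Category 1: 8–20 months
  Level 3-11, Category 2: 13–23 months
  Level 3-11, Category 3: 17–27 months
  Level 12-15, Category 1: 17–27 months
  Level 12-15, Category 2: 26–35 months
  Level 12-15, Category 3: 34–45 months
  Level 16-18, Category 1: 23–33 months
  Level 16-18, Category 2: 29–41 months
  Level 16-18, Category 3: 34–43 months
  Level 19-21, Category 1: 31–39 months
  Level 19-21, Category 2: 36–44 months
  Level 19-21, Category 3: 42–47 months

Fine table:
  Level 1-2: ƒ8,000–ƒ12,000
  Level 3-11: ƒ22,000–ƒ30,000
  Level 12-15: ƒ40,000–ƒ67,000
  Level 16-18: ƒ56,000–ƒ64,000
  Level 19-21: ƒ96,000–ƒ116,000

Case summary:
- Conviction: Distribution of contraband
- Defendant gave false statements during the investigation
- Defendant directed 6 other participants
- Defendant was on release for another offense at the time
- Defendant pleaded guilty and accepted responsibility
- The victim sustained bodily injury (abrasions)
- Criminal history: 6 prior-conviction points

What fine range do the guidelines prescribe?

Base offense level for distribution of contraband: 8.
R1 applies (level before this adjustment is 8 < 17, so +1): 8 + 1 = 9.
R2 applies: 9 + 2 = 11.
R3 does not apply.
R4 applies (level before this adjustment is 11 ≥ 7, so +2): 11 + 2 = 13.
R5 applies: 13 − 2 = 11.
R6 applies: 11 + 3 = 14.
Final offense level: 14.
Level 14 falls in the 12-15 band.
Fine table: Level 12-15 → ƒ40,000–ƒ67,000.

ƒ40,000–ƒ67,000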